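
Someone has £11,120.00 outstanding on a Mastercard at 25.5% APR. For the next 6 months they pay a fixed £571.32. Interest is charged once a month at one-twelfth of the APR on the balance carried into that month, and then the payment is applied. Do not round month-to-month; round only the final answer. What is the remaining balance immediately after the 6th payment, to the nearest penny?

£9,000.02

Monthly rate r = 25.5%/12 = 2.125% = 0.02125.
Each month: B ← B·(1+r) − £571.32.
Month 1: interest £236.30; balance after payment £10,784.98.
Month 2: interest £229.18; balance after payment £10,442.84.
Month 3: interest £221.91; balance after payment £10,093.43.
Month 4: interest £214.49; balance after payment £9,736.60.
Month 5: interest £206.90; balance after payment £9,372.18.
Month 6: interest £199.16; balance after payment £9,000.02.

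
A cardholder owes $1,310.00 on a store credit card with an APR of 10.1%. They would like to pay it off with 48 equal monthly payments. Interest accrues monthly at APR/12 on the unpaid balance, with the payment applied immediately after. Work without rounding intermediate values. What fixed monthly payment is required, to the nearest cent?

Monthly rate r = 10.1%/12 = 0.841667% = 0.00841667.
Level-payment amortization: P = B₀·r / (1 − (1+r)^(−n)) = 1310.00·0.00841667 / (1 − 1.00842^(−48)).
Denominator 1 − (1+r)^(−48) = 0.331226147.
P = 11.0258 / 0.331226147 ≈ 33.29.

$33.29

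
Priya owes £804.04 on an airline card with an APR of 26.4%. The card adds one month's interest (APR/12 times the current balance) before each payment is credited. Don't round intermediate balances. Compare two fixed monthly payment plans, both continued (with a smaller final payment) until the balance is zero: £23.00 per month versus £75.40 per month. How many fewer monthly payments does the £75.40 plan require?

55 fewer payments

Monthly rate r = 26.4%/12 = 2.2% = 0.022.
At £23.00/mo: n = ⌈−ln(1 − rB₀/P)/ln(1+r)⌉ = 68 payments (last £8.17); total interest = total paid − £804.04 = £745.13.
At £75.40/mo: 13 payments (last £21.72); total interest £122.48.
Payments saved = 68 − 13 = 55.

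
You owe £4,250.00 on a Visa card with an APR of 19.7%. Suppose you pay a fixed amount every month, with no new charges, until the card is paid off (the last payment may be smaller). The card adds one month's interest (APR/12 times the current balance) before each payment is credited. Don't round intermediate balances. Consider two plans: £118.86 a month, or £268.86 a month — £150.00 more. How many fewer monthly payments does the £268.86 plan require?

36 fewer payments

Monthly rate r = 19.7%/12 = 1.64167% = 0.0164167.
At £118.86/mo: n = ⌈−ln(1 − rB₀/P)/ln(1+r)⌉ = 55 payments (last £36.75); total interest = total paid − £4,250.00 = £2,205.19.
At £268.86/mo: 19 payments (last £121.69); total interest £711.17.
Payments saved = 55 − 19 = 36.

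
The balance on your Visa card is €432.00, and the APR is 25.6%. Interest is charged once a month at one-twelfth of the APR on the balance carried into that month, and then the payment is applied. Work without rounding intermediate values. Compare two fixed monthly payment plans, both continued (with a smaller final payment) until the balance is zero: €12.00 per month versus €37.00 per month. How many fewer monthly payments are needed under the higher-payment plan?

Monthly rate r = 25.6%/12 = 2.13333% = 0.0213333.
At €12.00/mo: n = ⌈−ln(1 − rB₀/P)/ln(1+r)⌉ = 70 payments (last €2.58); total interest = total paid − €432.00 = €398.58.
At €37.00/mo: 14 payments (last €21.20); total interest €70.20.
Payments saved = 70 − 14 = 56.

56 fewer payments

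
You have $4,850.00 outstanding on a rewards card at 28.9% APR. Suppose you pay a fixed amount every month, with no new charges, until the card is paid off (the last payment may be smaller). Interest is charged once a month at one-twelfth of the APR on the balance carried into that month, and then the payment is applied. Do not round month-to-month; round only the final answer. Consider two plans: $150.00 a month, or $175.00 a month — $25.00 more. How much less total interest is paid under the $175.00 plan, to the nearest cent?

$1,410.29

Monthly rate r = 28.9%/12 = 2.40833% = 0.0240833.
At $150.00/mo: n = ⌈−ln(1 − rB₀/P)/ln(1+r)⌉ = 64 payments (last $56.79); total interest = total paid − $4,850.00 = $4,656.79.
At $175.00/mo: 47 payments (last $46.50); total interest $3,246.50.
Interest saved = $4,656.79 − $3,246.50 = $1,410.29.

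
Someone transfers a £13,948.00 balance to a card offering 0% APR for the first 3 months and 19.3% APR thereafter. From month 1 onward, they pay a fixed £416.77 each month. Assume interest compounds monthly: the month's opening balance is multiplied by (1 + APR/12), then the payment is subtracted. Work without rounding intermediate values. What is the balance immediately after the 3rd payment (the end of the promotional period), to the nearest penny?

Promo months 1–3 at r₀ = 0%/12 = 0; months 4+ at r₁ = 19.3%/12 = 0.0160833.
After month 3 (no interest yet): B = £13,948.00 − 3·£416.77 = £12,697.69.

£12,697.69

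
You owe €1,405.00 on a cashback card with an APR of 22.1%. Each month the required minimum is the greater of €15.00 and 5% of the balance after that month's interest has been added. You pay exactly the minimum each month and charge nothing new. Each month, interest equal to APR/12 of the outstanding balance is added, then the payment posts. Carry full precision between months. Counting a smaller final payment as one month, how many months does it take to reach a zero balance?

72 months

Monthly rate r = 22.1%/12 = 1.84167% = 0.0184167.
While 5% of the post-interest balance exceeds €15.00, each month B ← (B·(1+r))·(1 − 0.05), i.e. B shrinks by the factor (1+r)·0.95 = 0.9675.
This holds for months 1–48. Entering month 49 the balance is €287.63; 5% of the post-interest balance is now below €15.00, so the flat €15.00 minimum applies from here.
From month 49 a fixed €15.00 at rate r clears €287.63 in 24 more payments. Total: 48 + 24 = 72 months.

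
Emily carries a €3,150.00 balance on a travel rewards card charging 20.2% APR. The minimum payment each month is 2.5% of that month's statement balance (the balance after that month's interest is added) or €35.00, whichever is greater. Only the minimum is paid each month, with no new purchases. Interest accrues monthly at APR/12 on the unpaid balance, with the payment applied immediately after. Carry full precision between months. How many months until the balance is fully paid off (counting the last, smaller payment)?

Monthly rate r = 20.2%/12 = 1.68333% = 0.0168333.
While 2.5% of the post-interest balance exceeds €35.00, each month B ← (B·(1+r))·(1 − 0.025), i.e. B shrinks by the factor (1+r)·0.975 = 0.99141.
This holds for months 1–96. Entering month 97 the balance is €1,376.36; 2.5% of the post-interest balance is now below €35.00, so the flat €35.00 minimum applies from here.
From month 97 a fixed €35.00 at rate r clears €1,376.36 in 65 more payments. Total: 96 + 65 = 161 months.

161 months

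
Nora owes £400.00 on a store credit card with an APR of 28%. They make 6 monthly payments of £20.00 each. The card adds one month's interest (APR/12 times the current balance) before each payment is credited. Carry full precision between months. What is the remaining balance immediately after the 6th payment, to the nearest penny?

£332.15

Monthly rate r = 28%/12 = 2.33333% = 0.0233333.
Each month: B ← B·(1+r) − £20.00.
Month 1: interest £9.33; balance after payment £389.33.
Month 2: interest £9.08; balance after payment £378.42.
Month 3: interest £8.83; balance after payment £367.25.
Month 4: interest £8.57; balance after payment £355.82.
Month 5: interest £8.30; balance after payment £344.12.
Month 6: interest £8.03; balance after payment £332.15.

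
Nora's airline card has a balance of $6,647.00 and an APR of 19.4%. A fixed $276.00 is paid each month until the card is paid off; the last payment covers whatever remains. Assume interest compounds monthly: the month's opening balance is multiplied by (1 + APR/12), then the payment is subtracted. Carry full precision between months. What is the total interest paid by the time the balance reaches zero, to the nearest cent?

$1,841.74

Monthly rate r = 19.4%/12 = 1.61667% = 0.0161667.
Payoff takes n = ⌈−ln(1 − rB₀/P)/ln(1+r)⌉ = ⌈30.755⌉ = 31 payments; the last is $208.74.
Total paid = 30·$276.00 + $208.74 = $8,488.74.
Total interest = total paid − principal = $8,488.74 − $6,647.00 = $1,841.74.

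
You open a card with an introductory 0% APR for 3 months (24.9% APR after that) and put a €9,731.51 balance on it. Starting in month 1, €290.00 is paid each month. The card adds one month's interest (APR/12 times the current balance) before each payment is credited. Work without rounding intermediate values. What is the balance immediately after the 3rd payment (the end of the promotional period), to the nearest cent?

€8,861.51

Promo months 1–3 at r₀ = 0%/12 = 0; months 4+ at r₁ = 24.9%/12 = 0.02075.
After month 3 (no interest yet): B = €9,731.51 − 3·€290.00 = €8,861.51.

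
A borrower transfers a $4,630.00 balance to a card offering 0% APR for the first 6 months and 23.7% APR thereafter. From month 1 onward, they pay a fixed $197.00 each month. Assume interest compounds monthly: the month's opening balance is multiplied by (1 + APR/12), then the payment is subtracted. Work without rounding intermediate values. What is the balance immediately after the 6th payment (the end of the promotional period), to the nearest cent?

$3,448.00

Promo months 1–6 at r₀ = 0%/12 = 0; months 7+ at r₁ = 23.7%/12 = 0.01975.
After month 6 (no interest yet): B = $4,630.00 − 6·$197.00 = $3,448.00.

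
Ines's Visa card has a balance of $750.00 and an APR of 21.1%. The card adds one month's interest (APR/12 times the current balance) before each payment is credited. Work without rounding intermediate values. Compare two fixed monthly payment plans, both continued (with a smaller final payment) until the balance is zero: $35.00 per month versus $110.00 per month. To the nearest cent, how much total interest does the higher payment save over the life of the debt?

Monthly rate r = 21.1%/12 = 1.75833% = 0.0175833.
At $35.00/mo: n = ⌈−ln(1 − rB₀/P)/ln(1+r)⌉ = 28 payments (last $4.53); total interest = total paid − $750.00 = $199.53.
At $110.00/mo: 8 payments (last $36.12); total interest $56.12.
Interest saved = $199.53 − $56.12 = $143.41.

$143.41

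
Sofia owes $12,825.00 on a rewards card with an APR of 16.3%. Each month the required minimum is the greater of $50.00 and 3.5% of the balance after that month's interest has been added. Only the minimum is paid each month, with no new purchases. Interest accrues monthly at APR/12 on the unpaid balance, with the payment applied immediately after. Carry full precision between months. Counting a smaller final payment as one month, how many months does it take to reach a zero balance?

Monthly rate r = 16.3%/12 = 1.35833% = 0.0135833.
While 3.5% of the post-interest balance exceeds $50.00, each month B ← (B·(1+r))·(1 − 0.035), i.e. B shrinks by the factor (1+r)·0.965 = 0.97811.
This holds for months 1–100. Entering month 101 the balance is $1,401.96; 3.5% of the post-interest balance is now below $50.00, so the flat $50.00 minimum applies from here.
From month 101 a fixed $50.00 at rate r clears $1,401.96 in 36 more payments. Total: 100 + 36 = 136 months.

136 months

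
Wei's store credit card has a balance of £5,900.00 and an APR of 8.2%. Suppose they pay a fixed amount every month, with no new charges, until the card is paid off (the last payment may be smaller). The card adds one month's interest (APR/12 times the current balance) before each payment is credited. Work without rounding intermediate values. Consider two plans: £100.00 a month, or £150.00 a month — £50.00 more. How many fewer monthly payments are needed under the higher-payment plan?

30 fewer payments

Monthly rate r = 8.2%/12 = 0.683333% = 0.00683333.
At £100.00/mo: n = ⌈−ln(1 − rB₀/P)/ln(1+r)⌉ = 76 payments (last £78.77); total interest = total paid − £5,900.00 = £1,678.77.
At £150.00/mo: 46 payments (last £145.03); total interest £995.03.
Payments saved = 76 − 46 = 30.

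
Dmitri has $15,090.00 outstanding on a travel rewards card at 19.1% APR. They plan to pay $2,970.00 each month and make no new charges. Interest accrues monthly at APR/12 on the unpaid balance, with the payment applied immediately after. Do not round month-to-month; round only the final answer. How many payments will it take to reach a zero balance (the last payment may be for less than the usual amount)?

Monthly rate r = 19.1%/12 = 1.59167% = 0.0159167.
Recurrence: B ← B·(1+r) − $2,970.00.
Month 1: interest $240.18; balance after payment $12,360.18.
Month 2: interest $196.73; balance after payment $9,586.92.
Month 3: interest $152.59; balance after payment $6,769.51.
Month 4: interest $107.75; balance after payment $3,907.26.
Month 5: interest $62.19; balance after payment $999.45.
Month 6: interest $15.91; balance after payment $0.00.

6 months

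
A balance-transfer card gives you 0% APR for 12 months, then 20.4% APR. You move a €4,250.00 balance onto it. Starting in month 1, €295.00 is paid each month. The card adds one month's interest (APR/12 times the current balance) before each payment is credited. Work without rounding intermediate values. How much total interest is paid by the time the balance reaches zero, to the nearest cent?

€21.70

Promo months 1–12 at r₀ = 0%/12 = 0; months 13+ at r₁ = 20.4%/12 = 0.017.
After month 12 (no interest yet): B = €4,250.00 − 12·€295.00 = €710.00.
Then at r₁ with €295.00/mo: n₂ = −ln(1 − r₁·B/P)/ln(1+r₁) ≈ 2.48 → 3 more payments.
Total paid = 14·€295.00 + €141.70 = €4,271.70; interest = €4,271.70 − €4,250.00 = €21.70.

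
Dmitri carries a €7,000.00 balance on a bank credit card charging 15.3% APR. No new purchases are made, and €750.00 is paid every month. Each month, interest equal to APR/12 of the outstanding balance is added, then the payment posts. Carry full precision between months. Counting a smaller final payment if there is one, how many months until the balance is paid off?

Monthly rate r = 15.3%/12 = 1.275% = 0.01275.
Recurrence: B ← B·(1+r) − €750.00.
Month 1: interest €89.25; balance after payment €6,339.25.
Month 2: interest €80.83; balance after payment €5,670.08.
Closed form: n = −ln(1 − rB₀/P)/ln(1+r) = −ln(0.881)/ln(1.01275) ≈ 10.000, so the balance reaches zero during payment 11.

11 months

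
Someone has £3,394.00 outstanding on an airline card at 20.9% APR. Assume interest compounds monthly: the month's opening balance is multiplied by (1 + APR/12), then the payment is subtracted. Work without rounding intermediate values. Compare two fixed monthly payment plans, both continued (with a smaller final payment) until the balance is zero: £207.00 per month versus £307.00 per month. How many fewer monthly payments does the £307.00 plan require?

Monthly rate r = 20.9%/12 = 1.74167% = 0.0174167.
At £207.00/mo: n = ⌈−ln(1 − rB₀/P)/ln(1+r)⌉ = 20 payments (last £98.71); total interest = total paid − £3,394.00 = £637.71.
At £307.00/mo: 13 payments (last £119.23); total interest £409.23.
Payments saved = 20 − 13 = 7.

7 fewer payments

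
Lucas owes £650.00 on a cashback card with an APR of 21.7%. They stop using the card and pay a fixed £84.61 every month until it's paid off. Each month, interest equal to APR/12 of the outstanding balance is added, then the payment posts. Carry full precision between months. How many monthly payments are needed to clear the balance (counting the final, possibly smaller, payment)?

9 payments

Monthly rate r = 21.7%/12 = 1.80833% = 0.0180833.
Recurrence: B ← B·(1+r) − £84.61.
Month 1: interest £11.75; balance after payment £577.14.
Month 2: interest £10.44; balance after payment £502.97.
Closed form: n = −ln(1 − rB₀/P)/ln(1+r) = −ln(0.86108)/ln(1.01808) ≈ 8.346, so the balance reaches zero during payment 9.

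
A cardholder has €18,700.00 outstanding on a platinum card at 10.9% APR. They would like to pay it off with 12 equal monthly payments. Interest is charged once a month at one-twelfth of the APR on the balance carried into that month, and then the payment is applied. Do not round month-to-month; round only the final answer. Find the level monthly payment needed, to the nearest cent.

€1,651.86

Monthly rate r = 10.9%/12 = 0.908333% = 0.00908333.
Level-payment amortization: P = B₀·r / (1 − (1+r)^(−n)) = 18700.00·0.00908333 / (1 − 1.00908^(−12)).
Denominator 1 − (1+r)^(−12) = 0.102828225.
P = 169.858 / 0.102828225 ≈ 1651.86.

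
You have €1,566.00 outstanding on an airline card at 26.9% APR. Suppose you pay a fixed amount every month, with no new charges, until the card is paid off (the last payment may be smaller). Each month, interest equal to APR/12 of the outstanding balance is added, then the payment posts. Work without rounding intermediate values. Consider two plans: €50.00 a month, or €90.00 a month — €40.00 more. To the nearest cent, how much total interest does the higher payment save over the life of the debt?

€724.09

Monthly rate r = 26.9%/12 = 2.24167% = 0.0224167.
At €50.00/mo: n = ⌈−ln(1 − rB₀/P)/ln(1+r)⌉ = 55 payments (last €31.33); total interest = total paid − €1,566.00 = €1,165.33.
At €90.00/mo: 23 payments (last €27.24); total interest €441.24.
Interest saved = €1,165.33 − €441.24 = €724.09.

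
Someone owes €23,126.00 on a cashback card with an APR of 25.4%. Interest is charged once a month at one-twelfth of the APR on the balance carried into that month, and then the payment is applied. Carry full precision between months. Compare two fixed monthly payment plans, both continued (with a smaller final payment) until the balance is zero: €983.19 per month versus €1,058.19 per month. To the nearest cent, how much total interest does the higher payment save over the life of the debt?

Monthly rate r = 25.4%/12 = 2.11667% = 0.0211667.
At €983.19/mo: n = ⌈−ln(1 − rB₀/P)/ln(1+r)⌉ = 33 payments (last €875.54); total interest = total paid − €23,126.00 = €9,211.62.
At €1,058.19/mo: 30 payments (last €687.24); total interest €8,248.75.
Interest saved = €9,211.62 − €8,248.75 = €962.87.

€962.87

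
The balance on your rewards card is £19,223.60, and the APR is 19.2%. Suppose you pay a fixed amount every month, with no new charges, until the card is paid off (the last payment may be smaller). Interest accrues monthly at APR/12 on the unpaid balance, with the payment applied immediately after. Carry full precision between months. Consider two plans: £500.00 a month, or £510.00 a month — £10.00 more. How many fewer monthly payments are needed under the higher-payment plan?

Monthly rate r = 19.2%/12 = 1.6% = 0.016.
At £500.00/mo: n = ⌈−ln(1 − rB₀/P)/ln(1+r)⌉ = 61 payments (last £79.73); total interest = total paid − £19,223.60 = £10,856.13.
At £510.00/mo: 59 payments (last £109.92); total interest £10,466.32.
Payments saved = 61 − 59 = 2.

2 fewer payments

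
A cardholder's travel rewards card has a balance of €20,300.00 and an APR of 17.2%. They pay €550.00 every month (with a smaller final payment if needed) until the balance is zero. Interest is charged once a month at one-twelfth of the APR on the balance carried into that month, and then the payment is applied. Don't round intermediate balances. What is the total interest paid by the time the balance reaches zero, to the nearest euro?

€8,800

Monthly rate r = 17.2%/12 = 1.43333% = 0.0143333.
Payoff takes n = ⌈−ln(1 − rB₀/P)/ln(1+r)⌉ = ⌈52.908⌉ = 53 payments; the last is €499.61.
Total paid = 52·€550.00 + €499.61 = €29,099.61.
Total interest = total paid − principal = €29,099.61 − €20,300.00 = €8,799.61.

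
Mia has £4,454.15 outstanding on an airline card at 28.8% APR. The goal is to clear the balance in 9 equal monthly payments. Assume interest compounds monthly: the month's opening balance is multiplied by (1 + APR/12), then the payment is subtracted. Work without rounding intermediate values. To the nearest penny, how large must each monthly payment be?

Monthly rate r = 28.8%/12 = 2.4% = 0.024.
Level-payment amortization: P = B₀·r / (1 − (1+r)^(−n)) = 4454.15·0.024 / (1 − 1.024^(−9)).
Denominator 1 − (1+r)^(−9) = 0.192206433.
P = 106.9 / 0.192206433 ≈ 556.17.

£556.17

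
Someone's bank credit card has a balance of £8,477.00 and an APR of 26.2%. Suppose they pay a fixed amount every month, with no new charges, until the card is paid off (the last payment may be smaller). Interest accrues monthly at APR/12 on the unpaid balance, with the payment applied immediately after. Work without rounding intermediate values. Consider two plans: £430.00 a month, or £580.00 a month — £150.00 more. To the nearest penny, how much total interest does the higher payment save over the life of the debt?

£883.91

Monthly rate r = 26.2%/12 = 2.18333% = 0.0218333.
At £430.00/mo: n = ⌈−ln(1 − rB₀/P)/ln(1+r)⌉ = 27 payments (last £26.14); total interest = total paid − £8,477.00 = £2,729.14.
At £580.00/mo: 18 payments (last £462.23); total interest £1,845.23.
Interest saved = £2,729.14 − £1,845.23 = £883.91.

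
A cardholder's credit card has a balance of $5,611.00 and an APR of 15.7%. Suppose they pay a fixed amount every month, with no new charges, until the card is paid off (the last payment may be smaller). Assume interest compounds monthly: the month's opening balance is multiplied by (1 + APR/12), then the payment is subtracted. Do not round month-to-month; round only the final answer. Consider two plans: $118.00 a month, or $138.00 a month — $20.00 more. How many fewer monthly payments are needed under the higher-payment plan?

Monthly rate r = 15.7%/12 = 1.30833% = 0.0130833.
At $118.00/mo: n = ⌈−ln(1 − rB₀/P)/ln(1+r)⌉ = 75 payments (last $102.67); total interest = total paid − $5,611.00 = $3,223.67.
At $138.00/mo: 59 payments (last $56.39); total interest $2,449.39.
Payments saved = 75 − 59 = 16.

16 fewer payments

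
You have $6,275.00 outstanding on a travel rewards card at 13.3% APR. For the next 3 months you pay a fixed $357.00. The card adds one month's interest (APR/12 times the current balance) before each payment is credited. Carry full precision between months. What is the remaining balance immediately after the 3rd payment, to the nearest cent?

Monthly rate r = 13.3%/12 = 1.10833% = 0.0110833.
Each month: B ← B·(1+r) − $357.00.
Month 1: interest $69.55; balance after payment $5,987.55.
Month 2: interest $66.36; balance after payment $5,696.91.
Month 3: interest $63.14; balance after payment $5,403.05.

$5,403.05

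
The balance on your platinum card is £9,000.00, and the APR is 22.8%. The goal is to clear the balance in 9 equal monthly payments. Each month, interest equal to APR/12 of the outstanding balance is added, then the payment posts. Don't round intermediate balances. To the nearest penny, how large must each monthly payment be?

Monthly rate r = 22.8%/12 = 1.9% = 0.019.
Level-payment amortization: P = B₀·r / (1 − (1+r)^(−n)) = 9000.00·0.019 / (1 − 1.019^(−9)).
Denominator 1 − (1+r)^(−9) = 0.155825277.
P = 171 / 0.155825277 ≈ 1097.38.

£1,097.38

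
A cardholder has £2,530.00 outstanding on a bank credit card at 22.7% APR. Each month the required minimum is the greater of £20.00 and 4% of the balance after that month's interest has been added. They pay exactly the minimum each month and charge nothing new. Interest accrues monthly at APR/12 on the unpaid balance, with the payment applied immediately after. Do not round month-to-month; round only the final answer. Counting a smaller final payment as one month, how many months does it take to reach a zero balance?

Monthly rate r = 22.7%/12 = 1.89167% = 0.0189167.
While 4% of the post-interest balance exceeds £20.00, each month B ← (B·(1+r))·(1 − 0.04), i.e. B shrinks by the factor (1+r)·0.96 = 0.97816.
This holds for months 1–75. Entering month 76 the balance is £482.91; 4% of the post-interest balance is now below £20.00, so the flat £20.00 minimum applies from here.
From month 76 a fixed £20.00 at rate r clears £482.91 in 33 more payments. Total: 75 + 33 = 108 months.

108 months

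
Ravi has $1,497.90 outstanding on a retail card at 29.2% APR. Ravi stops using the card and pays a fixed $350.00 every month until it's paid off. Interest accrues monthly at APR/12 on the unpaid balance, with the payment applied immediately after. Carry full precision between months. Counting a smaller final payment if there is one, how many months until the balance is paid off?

5 months

Monthly rate r = 29.2%/12 = 2.43333% = 0.0243333.
Recurrence: B ← B·(1+r) − $350.00.
Month 1: interest $36.45; balance after payment $1,184.35.
Month 2: interest $28.82; balance after payment $863.17.
Month 3: interest $21.00; balance after payment $534.17.
Month 4: interest $13.00; balance after payment $197.17.
Month 5: interest $4.80; balance after payment $0.00.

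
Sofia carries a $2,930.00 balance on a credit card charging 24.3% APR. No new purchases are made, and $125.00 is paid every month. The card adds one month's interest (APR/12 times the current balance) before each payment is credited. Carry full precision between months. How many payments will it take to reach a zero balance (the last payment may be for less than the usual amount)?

33 payments

Monthly rate r = 24.3%/12 = 2.025% = 0.02025.
Recurrence: B ← B·(1+r) − $125.00.
Month 1: interest $59.33; balance after payment $2,864.33.
Month 2: interest $58.00; balance after payment $2,797.34.
Closed form: n = −ln(1 − rB₀/P)/ln(1+r) = −ln(0.52534)/ln(1.02025) ≈ 32.109, so the balance reaches zero during payment 33.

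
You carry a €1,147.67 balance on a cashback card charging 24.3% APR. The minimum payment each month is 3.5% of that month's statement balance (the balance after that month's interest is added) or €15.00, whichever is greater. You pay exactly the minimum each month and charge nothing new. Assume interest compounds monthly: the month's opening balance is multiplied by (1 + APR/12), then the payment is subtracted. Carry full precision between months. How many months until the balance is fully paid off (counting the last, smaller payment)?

Monthly rate r = 24.3%/12 = 2.025% = 0.02025.
While 3.5% of the post-interest balance exceeds €15.00, each month B ← (B·(1+r))·(1 − 0.035), i.e. B shrinks by the factor (1+r)·0.965 = 0.98454.
This holds for months 1–65. Entering month 66 the balance is €416.89; 3.5% of the post-interest balance is now below €15.00, so the flat €15.00 minimum applies from here.
From month 66 a fixed €15.00 at rate r clears €416.89 in 42 more payments. Total: 65 + 42 = 107 months.

107 months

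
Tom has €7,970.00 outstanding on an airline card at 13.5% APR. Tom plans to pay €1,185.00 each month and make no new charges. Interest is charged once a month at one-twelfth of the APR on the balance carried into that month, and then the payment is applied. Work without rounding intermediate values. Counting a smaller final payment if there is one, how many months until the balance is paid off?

Monthly rate r = 13.5%/12 = 1.125% = 0.01125.
Recurrence: B ← B·(1+r) − €1,185.00.
Month 1: interest €89.66; balance after payment €6,874.66.
Month 2: interest €77.34; balance after payment €5,767.00.
Closed form: n = −ln(1 − rB₀/P)/ln(1+r) = −ln(0.92434)/ln(1.01125) ≈ 7.033, so the balance reaches zero during payment 8.

8 payments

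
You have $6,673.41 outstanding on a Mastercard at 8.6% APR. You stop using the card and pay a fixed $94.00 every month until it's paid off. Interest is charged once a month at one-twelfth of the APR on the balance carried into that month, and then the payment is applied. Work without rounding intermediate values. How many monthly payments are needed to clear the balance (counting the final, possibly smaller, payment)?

Monthly rate r = 8.6%/12 = 0.716667% = 0.00716667.
Recurrence: B ← B·(1+r) − $94.00.
Month 1: interest $47.83; balance after payment $6,627.24.
Month 2: interest $47.50; balance after payment $6,580.73.
Closed form: n = −ln(1 − rB₀/P)/ln(1+r) = −ln(0.49121)/ln(1.00717) ≈ 99.548, so the balance reaches zero during payment 100.

100 months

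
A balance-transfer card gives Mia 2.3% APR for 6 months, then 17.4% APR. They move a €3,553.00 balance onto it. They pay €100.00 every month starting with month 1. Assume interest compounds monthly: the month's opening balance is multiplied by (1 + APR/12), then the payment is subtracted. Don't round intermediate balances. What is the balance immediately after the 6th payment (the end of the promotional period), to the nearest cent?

Promo months 1–6 at r₀ = 2.3%/12 = 0.00191667; months 7+ at r₁ = 17.4%/12 = 0.0145.
After month 6: iterate B ← B·(1+r₀) − €100.00 for 6 months → €2,991.17.

€2,991.17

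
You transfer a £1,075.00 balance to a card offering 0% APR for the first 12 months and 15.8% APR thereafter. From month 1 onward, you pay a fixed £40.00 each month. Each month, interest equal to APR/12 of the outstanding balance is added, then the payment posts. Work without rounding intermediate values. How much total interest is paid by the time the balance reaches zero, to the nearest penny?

£71.61

Promo months 1–12 at r₀ = 0%/12 = 0; months 13+ at r₁ = 15.8%/12 = 0.0131667.
After month 12 (no interest yet): B = £1,075.00 − 12·£40.00 = £595.00.
Then at r₁ with £40.00/mo: n₂ = −ln(1 − r₁·B/P)/ln(1+r₁) ≈ 16.66 → 17 more payments.
Total paid = 28·£40.00 + £26.61 = £1,146.61; interest = £1,146.61 − £1,075.00 = £71.61.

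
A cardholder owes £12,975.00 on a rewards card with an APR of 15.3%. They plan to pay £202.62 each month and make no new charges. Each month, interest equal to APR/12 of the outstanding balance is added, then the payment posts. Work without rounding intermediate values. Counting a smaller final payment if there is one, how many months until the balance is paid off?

Monthly rate r = 15.3%/12 = 1.275% = 0.01275.
Recurrence: B ← B·(1+r) − £202.62.
Month 1: interest £165.43; balance after payment £12,937.81.
Month 2: interest £164.96; balance after payment £12,900.15.
Closed form: n = −ln(1 − rB₀/P)/ln(1+r) = −ln(0.18354)/ln(1.01275) ≈ 133.813, so the balance reaches zero during payment 134.

134 months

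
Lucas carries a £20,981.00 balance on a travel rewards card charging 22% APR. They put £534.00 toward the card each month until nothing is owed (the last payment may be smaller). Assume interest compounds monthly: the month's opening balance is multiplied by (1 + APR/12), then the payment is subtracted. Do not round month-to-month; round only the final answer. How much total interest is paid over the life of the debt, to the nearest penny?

Monthly rate r = 22%/12 = 1.83333% = 0.0183333.
Payoff takes n = ⌈−ln(1 − rB₀/P)/ln(1+r)⌉ = ⌈70.132⌉ = 71 payments; the last is £71.20.
Total paid = 70·£534.00 + £71.20 = £37,451.20.
Total interest = total paid − principal = £37,451.20 − £20,981.00 = £16,470.20.

£16,470.20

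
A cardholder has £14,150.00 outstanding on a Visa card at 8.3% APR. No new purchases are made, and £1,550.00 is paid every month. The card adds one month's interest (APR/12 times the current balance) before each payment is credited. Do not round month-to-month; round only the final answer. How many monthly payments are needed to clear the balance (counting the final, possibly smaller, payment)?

Monthly rate r = 8.3%/12 = 0.691667% = 0.00691667.
Recurrence: B ← B·(1+r) − £1,550.00.
Month 1: interest £97.87; balance after payment £12,697.87.
Month 2: interest £87.83; balance after payment £11,235.70.
Closed form: n = −ln(1 − rB₀/P)/ln(1+r) = −ln(0.93686)/ln(1.00692) ≈ 9.463, so the balance reaches zero during payment 10.

10 payments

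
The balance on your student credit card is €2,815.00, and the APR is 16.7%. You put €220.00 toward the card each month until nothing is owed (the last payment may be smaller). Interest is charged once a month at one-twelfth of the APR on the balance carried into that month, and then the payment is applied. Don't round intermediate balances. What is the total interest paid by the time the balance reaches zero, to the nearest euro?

Monthly rate r = 16.7%/12 = 1.39167% = 0.0139167.
Payoff takes n = ⌈−ln(1 − rB₀/P)/ln(1+r)⌉ = ⌈14.189⌉ = 15 payments; the last is €41.78.
Total paid = 14·€220.00 + €41.78 = €3,121.78.
Total interest = total paid − principal = €3,121.78 − €2,815.00 = €306.78.

€307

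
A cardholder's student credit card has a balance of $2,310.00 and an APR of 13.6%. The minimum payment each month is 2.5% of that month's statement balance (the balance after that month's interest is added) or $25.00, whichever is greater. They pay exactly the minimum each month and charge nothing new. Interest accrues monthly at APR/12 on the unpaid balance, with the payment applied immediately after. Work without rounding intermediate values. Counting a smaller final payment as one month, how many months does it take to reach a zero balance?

114 months

Monthly rate r = 13.6%/12 = 1.13333% = 0.0113333.
While 2.5% of the post-interest balance exceeds $25.00, each month B ← (B·(1+r))·(1 − 0.025), i.e. B shrinks by the factor (1+r)·0.975 = 0.98605.
This holds for months 1–61. Entering month 62 the balance is $980.50; 2.5% of the post-interest balance is now below $25.00, so the flat $25.00 minimum applies from here.
From month 62 a fixed $25.00 at rate r clears $980.50 in 53 more payments. Total: 61 + 53 = 114 months.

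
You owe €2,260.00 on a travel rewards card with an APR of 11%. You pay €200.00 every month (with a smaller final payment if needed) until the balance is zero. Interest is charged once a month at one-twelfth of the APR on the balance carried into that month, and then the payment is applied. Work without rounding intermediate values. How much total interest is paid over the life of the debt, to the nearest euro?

Monthly rate r = 11%/12 = 0.916667% = 0.00916667.
Payoff takes n = ⌈−ln(1 − rB₀/P)/ln(1+r)⌉ = ⌈11.984⌉ = 12 payments; the last is €196.75.
Total paid = 11·€200.00 + €196.75 = €2,396.75.
Total interest = total paid − principal = €2,396.75 − €2,260.00 = €136.75.

€137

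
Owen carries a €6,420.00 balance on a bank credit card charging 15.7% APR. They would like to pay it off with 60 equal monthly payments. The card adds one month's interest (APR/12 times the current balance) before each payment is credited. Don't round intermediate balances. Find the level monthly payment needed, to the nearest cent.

€155.10

Monthly rate r = 15.7%/12 = 1.30833% = 0.0130833.
Level-payment amortization: P = B₀·r / (1 − (1+r)^(−n)) = 6420.00·0.0130833 / (1 − 1.01308^(−60)).
Denominator 1 − (1+r)^(−60) = 0.541552339.
P = 83.995 / 0.541552339 ≈ 155.10.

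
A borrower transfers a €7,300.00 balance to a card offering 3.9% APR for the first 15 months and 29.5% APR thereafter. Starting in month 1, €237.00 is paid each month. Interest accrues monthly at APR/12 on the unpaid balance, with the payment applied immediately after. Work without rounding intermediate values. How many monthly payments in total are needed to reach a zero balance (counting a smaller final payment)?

38 payments

Promo months 1–15 at r₀ = 3.9%/12 = 0.00325; months 16+ at r₁ = 29.5%/12 = 0.0245833.
After month 15: iterate B ← B·(1+r₀) − €237.00 for 15 months → €4,027.06.
Then at r₁ with €237.00/mo: n₂ = −ln(1 − r₁·B/P)/ln(1+r₁) ≈ 22.27 → 23 more payments.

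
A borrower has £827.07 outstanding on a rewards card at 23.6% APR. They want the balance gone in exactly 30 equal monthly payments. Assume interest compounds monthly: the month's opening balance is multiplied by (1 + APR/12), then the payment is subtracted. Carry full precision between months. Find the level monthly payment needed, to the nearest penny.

£36.76

Monthly rate r = 23.6%/12 = 1.96667% = 0.0196667.
Level-payment amortization: P = B₀·r / (1 − (1+r)^(−n)) = 827.07·0.0196667 / (1 − 1.01967^(−30)).
Denominator 1 − (1+r)^(−30) = 0.442489139.
P = 16.2657 / 0.442489139 ≈ 36.76.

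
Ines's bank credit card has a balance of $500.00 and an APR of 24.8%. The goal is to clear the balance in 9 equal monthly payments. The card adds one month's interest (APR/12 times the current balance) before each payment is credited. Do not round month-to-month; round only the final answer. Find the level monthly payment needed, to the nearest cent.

Monthly rate r = 24.8%/12 = 2.06667% = 0.0206667.
Level-payment amortization: P = B₀·r / (1 − (1+r)^(−n)) = 500.00·0.0206667 / (1 − 1.02067^(−9)).
Denominator 1 − (1+r)^(−9) = 0.168150777.
P = 10.3333 / 0.168150777 ≈ 61.45.

$61.45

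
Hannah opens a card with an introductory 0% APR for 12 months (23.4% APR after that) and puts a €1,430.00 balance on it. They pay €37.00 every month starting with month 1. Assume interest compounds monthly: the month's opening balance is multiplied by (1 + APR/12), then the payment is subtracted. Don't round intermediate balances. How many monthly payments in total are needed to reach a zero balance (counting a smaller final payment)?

Promo months 1–12 at r₀ = 0%/12 = 0; months 13+ at r₁ = 23.4%/12 = 0.0195.
After month 12 (no interest yet): B = €1,430.00 − 12·€37.00 = €986.00.
Then at r₁ with €37.00/mo: n₂ = −ln(1 − r₁·B/P)/ln(1+r₁) ≈ 37.97 → 38 more payments.

50 payments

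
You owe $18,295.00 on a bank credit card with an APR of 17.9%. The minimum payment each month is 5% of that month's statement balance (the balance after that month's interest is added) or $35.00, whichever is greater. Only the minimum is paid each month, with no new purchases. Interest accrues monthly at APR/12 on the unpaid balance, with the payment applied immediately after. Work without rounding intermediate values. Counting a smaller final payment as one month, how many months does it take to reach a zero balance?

114 months

Monthly rate r = 17.9%/12 = 1.49167% = 0.0149167.
While 5% of the post-interest balance exceeds $35.00, each month B ← (B·(1+r))·(1 − 0.05), i.e. B shrinks by the factor (1+r)·0.95 = 0.96417.
This holds for months 1–90. Entering month 91 the balance is $685.79; 5% of the post-interest balance is now below $35.00, so the flat $35.00 minimum applies from here.
From month 91 a fixed $35.00 at rate r clears $685.79 in 24 more payments. Total: 90 + 24 = 114 months.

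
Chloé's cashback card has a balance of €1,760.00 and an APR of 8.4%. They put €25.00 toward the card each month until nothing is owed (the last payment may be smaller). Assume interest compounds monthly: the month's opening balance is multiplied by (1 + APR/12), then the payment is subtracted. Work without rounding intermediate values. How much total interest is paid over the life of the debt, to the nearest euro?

€673

Monthly rate r = 8.4%/12 = 0.7% = 0.007.
Payoff takes n = ⌈−ln(1 − rB₀/P)/ln(1+r)⌉ = ⌈97.318⌉ = 98 payments; the last is €7.96.
Total paid = 97·€25.00 + €7.96 = €2,432.96.
Total interest = total paid − principal = €2,432.96 − €1,760.00 = €672.96.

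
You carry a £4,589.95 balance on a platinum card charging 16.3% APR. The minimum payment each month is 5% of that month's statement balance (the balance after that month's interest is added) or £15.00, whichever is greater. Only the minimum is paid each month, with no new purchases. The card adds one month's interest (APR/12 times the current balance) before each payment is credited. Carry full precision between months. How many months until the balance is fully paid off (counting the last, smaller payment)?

96 months

Monthly rate r = 16.3%/12 = 1.35833% = 0.0135833.
While 5% of the post-interest balance exceeds £15.00, each month B ← (B·(1+r))·(1 − 0.05), i.e. B shrinks by the factor (1+r)·0.95 = 0.9629.
This holds for months 1–73. Entering month 74 the balance is £290.65; 5% of the post-interest balance is now below £15.00, so the flat £15.00 minimum applies from here.
From month 74 a fixed £15.00 at rate r clears £290.65 in 23 more payments. Total: 73 + 23 = 96 months.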